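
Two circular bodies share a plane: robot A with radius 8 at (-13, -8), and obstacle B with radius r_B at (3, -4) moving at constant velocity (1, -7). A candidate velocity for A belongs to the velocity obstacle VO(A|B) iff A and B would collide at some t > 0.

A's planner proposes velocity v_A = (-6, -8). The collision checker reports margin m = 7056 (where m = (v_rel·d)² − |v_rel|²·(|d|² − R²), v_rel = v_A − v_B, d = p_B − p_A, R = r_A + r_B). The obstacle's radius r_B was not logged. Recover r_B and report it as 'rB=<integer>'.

m = 7056
d = (16, 4);  v_rel = (-7, -1),  |v_rel|² = 50
v_rel×d = (-7)·(4) − (-1)·(16) = -12
since m = R²·50 − (-12)²:  R² = (144 + 7056) / 50 = 144
R = √144 = 12  ⇒  r_B = 12 − 8 = 4

rB=4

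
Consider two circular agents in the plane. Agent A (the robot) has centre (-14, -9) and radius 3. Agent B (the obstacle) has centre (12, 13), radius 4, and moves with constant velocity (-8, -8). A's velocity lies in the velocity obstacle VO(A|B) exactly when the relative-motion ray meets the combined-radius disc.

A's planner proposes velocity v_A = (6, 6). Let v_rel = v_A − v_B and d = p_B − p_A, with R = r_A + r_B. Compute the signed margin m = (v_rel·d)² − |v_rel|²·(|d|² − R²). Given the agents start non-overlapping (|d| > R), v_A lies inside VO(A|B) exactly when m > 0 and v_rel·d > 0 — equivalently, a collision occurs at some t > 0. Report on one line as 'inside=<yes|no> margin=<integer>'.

d = (26, 22),  |d|² = 1160;  R = 3+4 = 7,  c = 1160−7² = 1111
v_rel = (14, 14),  |v_rel|² = 392;  v_rel·d = (14)·(26) + (14)·(22) = 672
392·t² − 1344·t + 1111 = 0  ⇒  m = 672² − 392·1111 = 16072
m = 16072 > 0,  v_rel·d = 672 > 0  ⇒  inside

inside=yes margin=16072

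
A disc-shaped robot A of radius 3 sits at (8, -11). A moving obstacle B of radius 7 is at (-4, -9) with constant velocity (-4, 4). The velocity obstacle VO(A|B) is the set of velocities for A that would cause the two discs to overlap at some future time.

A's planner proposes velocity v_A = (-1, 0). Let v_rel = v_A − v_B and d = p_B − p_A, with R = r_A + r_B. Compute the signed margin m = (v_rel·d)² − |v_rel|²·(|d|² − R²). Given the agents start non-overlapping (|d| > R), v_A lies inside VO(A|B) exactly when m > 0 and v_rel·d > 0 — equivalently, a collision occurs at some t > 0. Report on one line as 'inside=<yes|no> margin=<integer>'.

d = (-12, 2),  |d|² = 148;  R = 3+7 = 10,  c = 148−10² = 48
v_rel = (3, -4),  |v_rel|² = 25;  v_rel·d = (3)·(-12) + (-4)·(2) = -44
25·t² + 88·t + 48 = 0  ⇒  m = (-44)² − 25·48 = 736
m = 736 > 0,  v_rel·d = -44 < 0  ⇒  outside

inside=no margin=736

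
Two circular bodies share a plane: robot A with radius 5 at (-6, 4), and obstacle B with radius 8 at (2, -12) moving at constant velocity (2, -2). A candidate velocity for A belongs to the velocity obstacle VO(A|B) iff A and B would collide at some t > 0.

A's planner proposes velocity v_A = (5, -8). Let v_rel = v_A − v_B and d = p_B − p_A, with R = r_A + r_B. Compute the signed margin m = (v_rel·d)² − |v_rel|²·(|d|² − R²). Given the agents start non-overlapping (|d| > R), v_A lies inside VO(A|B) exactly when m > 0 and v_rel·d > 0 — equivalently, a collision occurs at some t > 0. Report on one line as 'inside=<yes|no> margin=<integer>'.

d = (8, -16),  |d|² = 320;  R = 5+8 = 13,  c = 320−13² = 151
v_rel = (3, -6),  |v_rel|² = 45;  v_rel·d = (3)·(8) + (-6)·(-16) = 120
45·t² − 240·t + 151 = 0  ⇒  m = 120² − 45·151 = 7605
m = 7605 > 0,  v_rel·d = 120 > 0  ⇒  inside

inside=yes margin=7605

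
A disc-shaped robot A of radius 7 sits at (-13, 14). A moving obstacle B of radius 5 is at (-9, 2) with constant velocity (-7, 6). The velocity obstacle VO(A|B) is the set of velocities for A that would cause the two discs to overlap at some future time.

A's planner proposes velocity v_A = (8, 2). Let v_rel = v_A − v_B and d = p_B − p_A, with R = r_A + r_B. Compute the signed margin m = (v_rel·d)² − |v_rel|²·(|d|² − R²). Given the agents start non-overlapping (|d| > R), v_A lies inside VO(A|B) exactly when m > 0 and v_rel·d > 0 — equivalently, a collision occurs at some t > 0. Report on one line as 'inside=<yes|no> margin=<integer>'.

d = (4, -12),  |d|² = 160;  R = 7+5 = 12,  c = 160−12² = 16
v_rel = (15, -4),  |v_rel|² = 241;  v_rel·d = (15)·(4) + (-4)·(-12) = 108
241·t² − 216·t + 16 = 0  ⇒  m = 108² − 241·16 = 7808
m = 7808 > 0,  v_rel·d = 108 > 0  ⇒  inside

inside=yes margin=7808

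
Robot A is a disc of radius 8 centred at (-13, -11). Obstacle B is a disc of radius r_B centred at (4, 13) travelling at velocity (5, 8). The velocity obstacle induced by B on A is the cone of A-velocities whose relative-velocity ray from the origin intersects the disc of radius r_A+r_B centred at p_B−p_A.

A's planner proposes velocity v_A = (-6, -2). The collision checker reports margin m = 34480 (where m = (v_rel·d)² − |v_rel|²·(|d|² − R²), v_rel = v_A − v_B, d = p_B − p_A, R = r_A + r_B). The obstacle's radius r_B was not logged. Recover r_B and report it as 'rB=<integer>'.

m = 34480
d = (17, 24);  v_rel = (-11, -10),  |v_rel|² = 221
v_rel×d = (-11)·(24) − (-10)·(17) = -94
since m = R²·221 − (-94)²:  R² = (8836 + 34480) / 221 = 196
R = √196 = 14  ⇒  r_B = 14 − 8 = 6

rB=6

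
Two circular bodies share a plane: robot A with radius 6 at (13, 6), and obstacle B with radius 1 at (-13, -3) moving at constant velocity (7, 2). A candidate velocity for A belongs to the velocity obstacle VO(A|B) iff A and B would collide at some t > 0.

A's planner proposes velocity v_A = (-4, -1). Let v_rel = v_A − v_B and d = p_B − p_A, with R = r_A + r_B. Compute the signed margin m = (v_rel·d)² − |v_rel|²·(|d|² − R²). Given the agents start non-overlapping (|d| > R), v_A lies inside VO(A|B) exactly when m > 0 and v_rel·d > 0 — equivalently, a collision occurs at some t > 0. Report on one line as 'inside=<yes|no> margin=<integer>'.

d = (-26, -9),  |d|² = 757;  R = 6+1 = 7,  c = 757−7² = 708
v_rel = (-11, -3),  |v_rel|² = 130;  v_rel·d = (-11)·(-26) + (-3)·(-9) = 313
130·t² − 626·t + 708 = 0  ⇒  m = 313² − 130·708 = 5929
m = 5929 > 0,  v_rel·d = 313 > 0  ⇒  inside

inside=yes margin=5929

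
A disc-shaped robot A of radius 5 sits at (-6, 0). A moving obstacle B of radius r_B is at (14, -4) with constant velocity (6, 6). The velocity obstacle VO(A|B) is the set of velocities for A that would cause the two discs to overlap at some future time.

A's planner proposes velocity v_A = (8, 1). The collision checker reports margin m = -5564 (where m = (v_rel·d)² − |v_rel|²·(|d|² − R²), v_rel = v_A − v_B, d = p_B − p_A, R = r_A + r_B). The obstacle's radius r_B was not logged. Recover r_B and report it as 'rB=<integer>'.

m = -5564
d = (20, -4);  v_rel = (2, -5),  |v_rel|² = 29
v_rel×d = (2)·(-4) − (-5)·(20) = 92
since m = R²·29 − 92²:  R² = (8464 + -5564) / 29 = 100
R = √100 = 10  ⇒  r_B = 10 − 5 = 5

rB=5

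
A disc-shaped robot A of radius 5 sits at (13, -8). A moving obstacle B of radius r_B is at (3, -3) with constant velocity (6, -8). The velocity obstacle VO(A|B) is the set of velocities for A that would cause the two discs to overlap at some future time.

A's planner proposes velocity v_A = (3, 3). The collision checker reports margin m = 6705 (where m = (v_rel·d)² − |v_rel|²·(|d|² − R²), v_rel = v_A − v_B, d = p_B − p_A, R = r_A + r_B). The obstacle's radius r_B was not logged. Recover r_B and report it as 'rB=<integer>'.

m = 6705
d = (-10, 5);  v_rel = (-3, 11),  |v_rel|² = 130
v_rel×d = (-3)·(5) − (11)·(-10) = 95
since m = R²·130 − 95²:  R² = (9025 + 6705) / 130 = 121
R = √121 = 11  ⇒  r_B = 11 − 5 = 6

rB=6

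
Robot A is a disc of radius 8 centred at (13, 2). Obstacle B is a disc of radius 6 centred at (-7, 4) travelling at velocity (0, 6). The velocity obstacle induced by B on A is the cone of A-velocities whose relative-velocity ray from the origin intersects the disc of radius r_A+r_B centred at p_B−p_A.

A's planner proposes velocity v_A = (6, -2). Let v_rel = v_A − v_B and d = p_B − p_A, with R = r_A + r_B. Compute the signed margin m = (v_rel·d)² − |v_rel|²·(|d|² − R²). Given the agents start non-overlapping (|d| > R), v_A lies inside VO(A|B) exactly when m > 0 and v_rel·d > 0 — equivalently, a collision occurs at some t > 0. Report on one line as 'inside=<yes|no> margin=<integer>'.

d = (-20, 2),  |d|² = 404;  R = 8+6 = 14,  c = 404−14² = 208
v_rel = (6, -8),  |v_rel|² = 100;  v_rel·d = (6)·(-20) + (-8)·(2) = -136
100·t² + 272·t + 208 = 0  ⇒  m = (-136)² − 100·208 = -2304
m = -2304 < 0,  v_rel·d = -136 < 0  ⇒  outside

inside=no margin=-2304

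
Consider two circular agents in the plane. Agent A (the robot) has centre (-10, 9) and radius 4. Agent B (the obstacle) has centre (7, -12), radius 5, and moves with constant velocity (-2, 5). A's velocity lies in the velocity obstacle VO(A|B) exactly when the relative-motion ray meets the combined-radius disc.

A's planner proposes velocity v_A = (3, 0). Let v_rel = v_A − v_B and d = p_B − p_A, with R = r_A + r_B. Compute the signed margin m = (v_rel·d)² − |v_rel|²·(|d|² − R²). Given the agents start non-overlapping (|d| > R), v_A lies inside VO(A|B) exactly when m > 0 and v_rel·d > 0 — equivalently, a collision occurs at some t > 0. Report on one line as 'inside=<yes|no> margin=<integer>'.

d = (17, -21),  |d|² = 730;  R = 4+5 = 9,  c = 730−9² = 649
v_rel = (5, -5),  |v_rel|² = 50;  v_rel·d = (5)·(17) + (-5)·(-21) = 190
50·t² − 380·t + 649 = 0  ⇒  m = 190² − 50·649 = 3650
m = 3650 > 0,  v_rel·d = 190 > 0  ⇒  inside

inside=yes margin=3650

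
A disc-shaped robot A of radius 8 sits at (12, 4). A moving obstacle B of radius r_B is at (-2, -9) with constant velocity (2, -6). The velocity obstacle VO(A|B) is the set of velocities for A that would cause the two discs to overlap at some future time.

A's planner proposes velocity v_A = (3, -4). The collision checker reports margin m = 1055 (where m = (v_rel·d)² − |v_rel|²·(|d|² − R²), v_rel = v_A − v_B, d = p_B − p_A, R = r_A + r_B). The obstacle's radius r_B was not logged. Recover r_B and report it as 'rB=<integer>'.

m = 1055
d = (-14, -13);  v_rel = (1, 2),  |v_rel|² = 5
v_rel×d = (1)·(-13) − (2)·(-14) = 15
since m = R²·5 − 15²:  R² = (225 + 1055) / 5 = 256
R = √256 = 16  ⇒  r_B = 16 − 8 = 8

rB=8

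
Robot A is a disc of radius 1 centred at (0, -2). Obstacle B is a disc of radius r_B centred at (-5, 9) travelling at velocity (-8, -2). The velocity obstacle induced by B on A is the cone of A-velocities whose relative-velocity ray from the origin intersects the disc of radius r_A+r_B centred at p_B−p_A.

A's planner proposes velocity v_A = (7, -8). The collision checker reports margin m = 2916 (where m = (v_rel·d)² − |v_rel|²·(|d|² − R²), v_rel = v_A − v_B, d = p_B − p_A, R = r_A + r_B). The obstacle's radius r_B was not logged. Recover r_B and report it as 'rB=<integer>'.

m = 2916
d = (-5, 11);  v_rel = (15, -6),  |v_rel|² = 261
v_rel×d = (15)·(11) − (-6)·(-5) = 135
since m = R²·261 − 135²:  R² = (18225 + 2916) / 261 = 81
R = √81 = 9  ⇒  r_B = 9 − 1 = 8

rB=8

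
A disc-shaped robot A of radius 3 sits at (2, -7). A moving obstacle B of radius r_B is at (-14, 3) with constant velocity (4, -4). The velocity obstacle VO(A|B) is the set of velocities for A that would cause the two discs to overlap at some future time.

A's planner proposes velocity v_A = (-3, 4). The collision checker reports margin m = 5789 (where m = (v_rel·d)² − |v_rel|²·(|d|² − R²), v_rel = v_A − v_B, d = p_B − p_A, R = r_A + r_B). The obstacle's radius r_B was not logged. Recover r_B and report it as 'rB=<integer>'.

m = 5789
d = (-16, 10);  v_rel = (-7, 8),  |v_rel|² = 113
v_rel×d = (-7)·(10) − (8)·(-16) = 58
since m = R²·113 − 58²:  R² = (3364 + 5789) / 113 = 81
R = √81 = 9  ⇒  r_B = 9 − 3 = 6

rB=6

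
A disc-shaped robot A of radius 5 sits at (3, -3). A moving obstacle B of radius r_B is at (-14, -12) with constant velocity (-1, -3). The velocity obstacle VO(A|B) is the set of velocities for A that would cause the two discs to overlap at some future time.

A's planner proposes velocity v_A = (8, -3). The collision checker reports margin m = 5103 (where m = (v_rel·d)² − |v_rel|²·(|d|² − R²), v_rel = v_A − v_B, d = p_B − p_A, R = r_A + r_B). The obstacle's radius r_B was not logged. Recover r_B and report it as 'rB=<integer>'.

m = 5103
d = (-17, -9);  v_rel = (9, 0),  |v_rel|² = 81
v_rel×d = (9)·(-9) − (0)·(-17) = -81
since m = R²·81 − (-81)²:  R² = (6561 + 5103) / 81 = 144
R = √144 = 12  ⇒  r_B = 12 − 5 = 7

rB=7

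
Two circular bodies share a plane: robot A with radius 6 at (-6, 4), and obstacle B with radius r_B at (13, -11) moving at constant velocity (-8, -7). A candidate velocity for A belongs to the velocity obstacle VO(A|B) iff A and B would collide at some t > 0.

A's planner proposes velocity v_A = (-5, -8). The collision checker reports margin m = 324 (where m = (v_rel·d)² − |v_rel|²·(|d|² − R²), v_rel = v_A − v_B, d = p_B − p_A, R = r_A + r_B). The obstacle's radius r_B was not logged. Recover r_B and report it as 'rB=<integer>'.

m = 324
d = (19, -15);  v_rel = (3, -1),  |v_rel|² = 10
v_rel×d = (3)·(-15) − (-1)·(19) = -26
since m = R²·10 − (-26)²:  R² = (676 + 324) / 10 = 100
R = √100 = 10  ⇒  r_B = 10 − 6 = 4

rB=4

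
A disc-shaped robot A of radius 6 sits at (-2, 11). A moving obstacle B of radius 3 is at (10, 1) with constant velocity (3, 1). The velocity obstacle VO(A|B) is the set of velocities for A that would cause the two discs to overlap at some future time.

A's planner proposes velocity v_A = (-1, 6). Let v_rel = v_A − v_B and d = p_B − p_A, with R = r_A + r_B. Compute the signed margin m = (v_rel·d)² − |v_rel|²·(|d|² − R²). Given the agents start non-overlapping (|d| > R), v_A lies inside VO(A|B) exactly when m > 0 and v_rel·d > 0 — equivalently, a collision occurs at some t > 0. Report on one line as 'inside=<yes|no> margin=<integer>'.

d = (12, -10),  |d|² = 244;  R = 6+3 = 9,  c = 244−9² = 163
v_rel = (-4, 5),  |v_rel|² = 41;  v_rel·d = (-4)·(12) + (5)·(-10) = -98
41·t² + 196·t + 163 = 0  ⇒  m = (-98)² − 41·163 = 2921
m = 2921 > 0,  v_rel·d = -98 < 0  ⇒  outside

inside=no margin=2921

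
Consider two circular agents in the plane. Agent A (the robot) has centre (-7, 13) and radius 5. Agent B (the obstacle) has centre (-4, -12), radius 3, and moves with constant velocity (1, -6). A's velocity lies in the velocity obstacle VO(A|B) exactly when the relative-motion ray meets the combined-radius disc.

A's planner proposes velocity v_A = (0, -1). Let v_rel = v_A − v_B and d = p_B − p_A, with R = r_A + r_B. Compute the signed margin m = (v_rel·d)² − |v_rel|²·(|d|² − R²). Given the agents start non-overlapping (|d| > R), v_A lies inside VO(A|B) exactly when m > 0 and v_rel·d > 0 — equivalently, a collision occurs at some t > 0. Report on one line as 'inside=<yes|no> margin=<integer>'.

d = (3, -25),  |d|² = 634;  R = 5+3 = 8,  c = 634−8² = 570
v_rel = (-1, 5),  |v_rel|² = 26;  v_rel·d = (-1)·(3) + (5)·(-25) = -128
26·t² + 256·t + 570 = 0  ⇒  m = (-128)² − 26·570 = 1564
m = 1564 > 0,  v_rel·d = -128 < 0  ⇒  outside

inside=no margin=1564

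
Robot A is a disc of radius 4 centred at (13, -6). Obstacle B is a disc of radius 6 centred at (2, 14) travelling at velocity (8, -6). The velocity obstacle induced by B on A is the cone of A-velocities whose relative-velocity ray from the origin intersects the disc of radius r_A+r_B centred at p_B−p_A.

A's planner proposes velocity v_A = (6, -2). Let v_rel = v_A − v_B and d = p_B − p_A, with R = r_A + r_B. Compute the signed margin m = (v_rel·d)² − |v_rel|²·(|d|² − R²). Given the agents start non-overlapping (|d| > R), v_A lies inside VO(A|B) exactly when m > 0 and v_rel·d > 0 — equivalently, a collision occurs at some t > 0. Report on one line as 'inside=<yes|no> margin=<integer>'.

d = (-11, 20),  |d|² = 521;  R = 4+6 = 10,  c = 521−10² = 421
v_rel = (-2, 4),  |v_rel|² = 20;  v_rel·d = (-2)·(-11) + (4)·(20) = 102
20·t² − 204·t + 421 = 0  ⇒  m = 102² − 20·421 = 1984
m = 1984 > 0,  v_rel·d = 102 > 0  ⇒  inside

inside=yes margin=1984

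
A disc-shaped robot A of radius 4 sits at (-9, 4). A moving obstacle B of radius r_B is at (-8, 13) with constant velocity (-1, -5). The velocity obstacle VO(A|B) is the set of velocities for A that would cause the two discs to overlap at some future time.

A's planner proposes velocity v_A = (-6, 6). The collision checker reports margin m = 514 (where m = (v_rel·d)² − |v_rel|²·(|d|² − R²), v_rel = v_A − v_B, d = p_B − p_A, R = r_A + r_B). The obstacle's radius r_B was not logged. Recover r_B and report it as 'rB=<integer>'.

m = 514
d = (1, 9);  v_rel = (-5, 11),  |v_rel|² = 146
v_rel×d = (-5)·(9) − (11)·(1) = -56
since m = R²·146 − (-56)²:  R² = (3136 + 514) / 146 = 25
R = √25 = 5  ⇒  r_B = 5 − 4 = 1

rB=1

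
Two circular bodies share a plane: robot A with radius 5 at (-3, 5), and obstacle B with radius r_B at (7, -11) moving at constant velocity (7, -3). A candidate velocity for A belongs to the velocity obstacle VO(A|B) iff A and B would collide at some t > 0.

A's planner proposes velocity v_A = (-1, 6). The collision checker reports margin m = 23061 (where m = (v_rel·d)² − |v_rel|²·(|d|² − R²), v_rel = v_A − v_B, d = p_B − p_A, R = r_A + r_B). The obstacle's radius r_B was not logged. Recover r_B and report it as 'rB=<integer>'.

m = 23061
d = (10, -16);  v_rel = (-8, 9),  |v_rel|² = 145
v_rel×d = (-8)·(-16) − (9)·(10) = 38
since m = R²·145 − 38²:  R² = (1444 + 23061) / 145 = 169
R = √169 = 13  ⇒  r_B = 13 − 5 = 8

rB=8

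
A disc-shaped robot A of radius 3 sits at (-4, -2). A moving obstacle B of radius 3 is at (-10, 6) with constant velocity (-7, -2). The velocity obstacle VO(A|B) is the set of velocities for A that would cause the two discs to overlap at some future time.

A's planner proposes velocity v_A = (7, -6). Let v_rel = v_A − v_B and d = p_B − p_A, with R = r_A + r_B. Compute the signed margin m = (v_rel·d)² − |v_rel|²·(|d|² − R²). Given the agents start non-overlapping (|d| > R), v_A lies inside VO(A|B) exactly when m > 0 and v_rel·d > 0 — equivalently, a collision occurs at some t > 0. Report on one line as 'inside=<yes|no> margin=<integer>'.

d = (-6, 8),  |d|² = 100;  R = 3+3 = 6,  c = 100−6² = 64
v_rel = (14, -4),  |v_rel|² = 212;  v_rel·d = (14)·(-6) + (-4)·(8) = -116
212·t² + 232·t + 64 = 0  ⇒  m = (-116)² − 212·64 = -112
m = -112 < 0,  v_rel·d = -116 < 0  ⇒  outside

inside=no margin=-112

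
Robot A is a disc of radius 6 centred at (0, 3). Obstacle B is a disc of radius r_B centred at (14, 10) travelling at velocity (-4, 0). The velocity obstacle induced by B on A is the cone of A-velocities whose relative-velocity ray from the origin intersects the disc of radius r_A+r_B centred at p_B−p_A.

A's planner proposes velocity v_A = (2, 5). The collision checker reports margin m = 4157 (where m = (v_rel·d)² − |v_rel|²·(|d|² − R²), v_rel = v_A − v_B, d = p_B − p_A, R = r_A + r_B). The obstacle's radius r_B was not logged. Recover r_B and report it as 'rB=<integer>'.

m = 4157
d = (14, 7);  v_rel = (6, 5),  |v_rel|² = 61
v_rel×d = (6)·(7) − (5)·(14) = -28
since m = R²·61 − (-28)²:  R² = (784 + 4157) / 61 = 81
R = √81 = 9  ⇒  r_B = 9 − 6 = 3

rB=3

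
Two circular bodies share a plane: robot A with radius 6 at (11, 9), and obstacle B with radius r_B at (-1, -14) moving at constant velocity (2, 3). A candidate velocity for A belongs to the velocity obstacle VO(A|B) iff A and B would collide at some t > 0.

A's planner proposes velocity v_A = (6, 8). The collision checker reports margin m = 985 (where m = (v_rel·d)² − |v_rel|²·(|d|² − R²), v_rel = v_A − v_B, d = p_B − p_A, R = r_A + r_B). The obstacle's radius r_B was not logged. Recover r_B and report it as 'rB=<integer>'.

m = 985
d = (-12, -23);  v_rel = (4, 5),  |v_rel|² = 41
v_rel×d = (4)·(-23) − (5)·(-12) = -32
since m = R²·41 − (-32)²:  R² = (1024 + 985) / 41 = 49
R = √49 = 7  ⇒  r_B = 7 − 6 = 1

rB=1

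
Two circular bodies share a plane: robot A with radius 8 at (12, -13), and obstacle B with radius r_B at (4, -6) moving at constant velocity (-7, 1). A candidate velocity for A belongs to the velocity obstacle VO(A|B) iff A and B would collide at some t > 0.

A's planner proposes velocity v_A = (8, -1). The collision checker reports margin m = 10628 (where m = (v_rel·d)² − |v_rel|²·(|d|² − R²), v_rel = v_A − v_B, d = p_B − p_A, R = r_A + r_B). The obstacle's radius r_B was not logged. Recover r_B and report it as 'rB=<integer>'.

m = 10628
d = (-8, 7);  v_rel = (15, -2),  |v_rel|² = 229
v_rel×d = (15)·(7) − (-2)·(-8) = 89
since m = R²·229 − 89²:  R² = (7921 + 10628) / 229 = 81
R = √81 = 9  ⇒  r_B = 9 − 8 = 1

rB=1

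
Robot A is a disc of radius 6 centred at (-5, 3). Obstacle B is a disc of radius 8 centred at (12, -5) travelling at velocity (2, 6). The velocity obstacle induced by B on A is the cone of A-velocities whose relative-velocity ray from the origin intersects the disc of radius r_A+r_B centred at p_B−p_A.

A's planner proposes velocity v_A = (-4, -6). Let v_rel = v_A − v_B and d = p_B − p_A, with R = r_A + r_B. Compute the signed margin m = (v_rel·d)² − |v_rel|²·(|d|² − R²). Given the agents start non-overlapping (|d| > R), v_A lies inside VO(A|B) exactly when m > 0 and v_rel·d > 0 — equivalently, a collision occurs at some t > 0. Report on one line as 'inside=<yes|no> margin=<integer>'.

d = (17, -8),  |d|² = 353;  R = 6+8 = 14,  c = 353−14² = 157
v_rel = (-6, -12),  |v_rel|² = 180;  v_rel·d = (-6)·(17) + (-12)·(-8) = -6
180·t² + 12·t + 157 = 0  ⇒  m = (-6)² − 180·157 = -28224
m = -28224 < 0,  v_rel·d = -6 < 0  ⇒  outside

inside=no margin=-28224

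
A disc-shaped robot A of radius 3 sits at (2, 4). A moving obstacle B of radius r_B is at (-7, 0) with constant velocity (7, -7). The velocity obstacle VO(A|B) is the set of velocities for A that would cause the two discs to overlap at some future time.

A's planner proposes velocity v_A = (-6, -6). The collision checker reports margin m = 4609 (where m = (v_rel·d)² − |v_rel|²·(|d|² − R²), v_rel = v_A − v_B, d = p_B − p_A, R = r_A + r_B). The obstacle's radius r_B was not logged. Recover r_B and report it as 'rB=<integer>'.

m = 4609
d = (-9, -4);  v_rel = (-13, 1),  |v_rel|² = 170
v_rel×d = (-13)·(-4) − (1)·(-9) = 61
since m = R²·170 − 61²:  R² = (3721 + 4609) / 170 = 49
R = √49 = 7  ⇒  r_B = 7 − 3 = 4

rB=4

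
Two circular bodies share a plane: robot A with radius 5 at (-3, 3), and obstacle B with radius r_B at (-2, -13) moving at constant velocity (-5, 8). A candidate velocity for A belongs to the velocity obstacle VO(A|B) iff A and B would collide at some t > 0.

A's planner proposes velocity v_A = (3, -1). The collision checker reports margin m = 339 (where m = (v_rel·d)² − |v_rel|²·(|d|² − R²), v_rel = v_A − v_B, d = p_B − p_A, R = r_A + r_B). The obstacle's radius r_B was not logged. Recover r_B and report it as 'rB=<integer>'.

m = 339
d = (1, -16);  v_rel = (8, -9),  |v_rel|² = 145
v_rel×d = (8)·(-16) − (-9)·(1) = -119
since m = R²·145 − (-119)²:  R² = (14161 + 339) / 145 = 100
R = √100 = 10  ⇒  r_B = 10 − 5 = 5

rB=5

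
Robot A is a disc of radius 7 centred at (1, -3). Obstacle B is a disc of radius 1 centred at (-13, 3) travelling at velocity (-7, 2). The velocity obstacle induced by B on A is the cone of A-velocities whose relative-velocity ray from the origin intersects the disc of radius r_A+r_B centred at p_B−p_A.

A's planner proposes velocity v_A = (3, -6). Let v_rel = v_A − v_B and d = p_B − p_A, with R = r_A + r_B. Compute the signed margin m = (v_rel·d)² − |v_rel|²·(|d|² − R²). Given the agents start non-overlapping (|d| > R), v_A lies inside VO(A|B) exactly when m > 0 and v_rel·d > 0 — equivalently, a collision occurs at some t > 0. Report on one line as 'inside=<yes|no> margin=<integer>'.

d = (-14, 6),  |d|² = 232;  R = 7+1 = 8,  c = 232−8² = 168
v_rel = (10, -8),  |v_rel|² = 164;  v_rel·d = (10)·(-14) + (-8)·(6) = -188
164·t² + 376·t + 168 = 0  ⇒  m = (-188)² − 164·168 = 7792
m = 7792 > 0,  v_rel·d = -188 < 0  ⇒  outside

inside=no margin=7792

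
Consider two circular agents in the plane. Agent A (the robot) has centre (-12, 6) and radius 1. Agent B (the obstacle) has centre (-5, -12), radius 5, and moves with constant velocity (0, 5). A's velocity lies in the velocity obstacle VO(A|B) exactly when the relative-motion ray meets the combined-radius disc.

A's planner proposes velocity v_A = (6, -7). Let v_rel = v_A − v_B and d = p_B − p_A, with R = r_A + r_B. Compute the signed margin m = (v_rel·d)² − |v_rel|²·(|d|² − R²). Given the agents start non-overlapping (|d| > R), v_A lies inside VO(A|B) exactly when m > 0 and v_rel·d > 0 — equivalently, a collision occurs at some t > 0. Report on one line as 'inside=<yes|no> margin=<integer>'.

d = (7, -18),  |d|² = 373;  R = 1+5 = 6,  c = 373−6² = 337
v_rel = (6, -12),  |v_rel|² = 180;  v_rel·d = (6)·(7) + (-12)·(-18) = 258
180·t² − 516·t + 337 = 0  ⇒  m = 258² − 180·337 = 5904
m = 5904 > 0,  v_rel·d = 258 > 0  ⇒  inside

inside=yes margin=5904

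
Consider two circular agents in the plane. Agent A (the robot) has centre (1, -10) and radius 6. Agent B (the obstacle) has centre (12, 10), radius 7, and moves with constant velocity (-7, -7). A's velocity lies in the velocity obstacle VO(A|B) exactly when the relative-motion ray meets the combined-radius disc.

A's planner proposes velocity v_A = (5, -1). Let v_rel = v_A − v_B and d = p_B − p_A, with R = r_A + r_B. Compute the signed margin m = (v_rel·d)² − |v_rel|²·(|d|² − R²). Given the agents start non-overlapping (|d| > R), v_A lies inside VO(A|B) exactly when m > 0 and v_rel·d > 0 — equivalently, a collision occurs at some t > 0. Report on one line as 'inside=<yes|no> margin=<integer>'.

d = (11, 20),  |d|² = 521;  R = 6+7 = 13,  c = 521−13² = 352
v_rel = (12, 6),  |v_rel|² = 180;  v_rel·d = (12)·(11) + (6)·(20) = 252
180·t² − 504·t + 352 = 0  ⇒  m = 252² − 180·352 = 144
m = 144 > 0,  v_rel·d = 252 > 0  ⇒  inside

inside=yes margin=144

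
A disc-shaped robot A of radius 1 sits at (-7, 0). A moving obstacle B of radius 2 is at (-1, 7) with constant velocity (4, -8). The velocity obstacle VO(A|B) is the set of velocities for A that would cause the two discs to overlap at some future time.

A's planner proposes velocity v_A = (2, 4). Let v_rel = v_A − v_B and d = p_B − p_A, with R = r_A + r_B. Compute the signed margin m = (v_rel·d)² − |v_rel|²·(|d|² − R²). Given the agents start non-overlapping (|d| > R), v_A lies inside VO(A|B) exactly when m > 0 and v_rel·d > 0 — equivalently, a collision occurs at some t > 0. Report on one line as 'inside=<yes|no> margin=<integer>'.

d = (6, 7),  |d|² = 85;  R = 1+2 = 3,  c = 85−3² = 76
v_rel = (-2, 12),  |v_rel|² = 148;  v_rel·d = (-2)·(6) + (12)·(7) = 72
148·t² − 144·t + 76 = 0  ⇒  m = 72² − 148·76 = -6064
m = -6064 < 0,  v_rel·d = 72 > 0  ⇒  outside

inside=no margin=-6064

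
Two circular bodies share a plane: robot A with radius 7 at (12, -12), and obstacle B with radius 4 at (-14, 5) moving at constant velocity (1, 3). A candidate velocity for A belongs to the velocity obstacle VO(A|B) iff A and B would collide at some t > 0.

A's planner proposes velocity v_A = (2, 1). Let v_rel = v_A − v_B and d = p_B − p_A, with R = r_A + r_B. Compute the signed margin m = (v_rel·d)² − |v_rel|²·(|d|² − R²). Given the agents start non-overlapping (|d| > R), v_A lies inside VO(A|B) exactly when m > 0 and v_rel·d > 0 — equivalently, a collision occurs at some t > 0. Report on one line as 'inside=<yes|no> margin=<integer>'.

d = (-26, 17),  |d|² = 965;  R = 7+4 = 11,  c = 965−11² = 844
v_rel = (1, -2),  |v_rel|² = 5;  v_rel·d = (1)·(-26) + (-2)·(17) = -60
5·t² + 120·t + 844 = 0  ⇒  m = (-60)² − 5·844 = -620
m = -620 < 0,  v_rel·d = -60 < 0  ⇒  outside

inside=no margin=-620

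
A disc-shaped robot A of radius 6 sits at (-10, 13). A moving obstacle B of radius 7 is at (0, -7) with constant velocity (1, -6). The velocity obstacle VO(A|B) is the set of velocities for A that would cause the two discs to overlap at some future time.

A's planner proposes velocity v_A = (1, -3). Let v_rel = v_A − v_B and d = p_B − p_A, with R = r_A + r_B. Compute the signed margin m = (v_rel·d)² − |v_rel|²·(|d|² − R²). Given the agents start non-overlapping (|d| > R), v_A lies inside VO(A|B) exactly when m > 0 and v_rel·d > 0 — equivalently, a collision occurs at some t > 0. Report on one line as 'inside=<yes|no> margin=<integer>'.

d = (10, -20),  |d|² = 500;  R = 6+7 = 13,  c = 500−13² = 331
v_rel = (0, 3),  |v_rel|² = 9;  v_rel·d = (0)·(10) + (3)·(-20) = -60
9·t² + 120·t + 331 = 0  ⇒  m = (-60)² − 9·331 = 621
m = 621 > 0,  v_rel·d = -60 < 0  ⇒  outside

inside=no margin=621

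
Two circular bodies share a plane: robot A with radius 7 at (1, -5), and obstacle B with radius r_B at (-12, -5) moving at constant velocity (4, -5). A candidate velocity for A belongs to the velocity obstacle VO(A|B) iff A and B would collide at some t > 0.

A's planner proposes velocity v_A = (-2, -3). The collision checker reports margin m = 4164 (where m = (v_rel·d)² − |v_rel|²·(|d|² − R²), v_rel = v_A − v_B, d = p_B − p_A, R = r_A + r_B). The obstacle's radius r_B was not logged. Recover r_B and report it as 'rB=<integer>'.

m = 4164
d = (-13, 0);  v_rel = (-6, 2),  |v_rel|² = 40
v_rel×d = (-6)·(0) − (2)·(-13) = 26
since m = R²·40 − 26²:  R² = (676 + 4164) / 40 = 121
R = √121 = 11  ⇒  r_B = 11 − 7 = 4

rB=4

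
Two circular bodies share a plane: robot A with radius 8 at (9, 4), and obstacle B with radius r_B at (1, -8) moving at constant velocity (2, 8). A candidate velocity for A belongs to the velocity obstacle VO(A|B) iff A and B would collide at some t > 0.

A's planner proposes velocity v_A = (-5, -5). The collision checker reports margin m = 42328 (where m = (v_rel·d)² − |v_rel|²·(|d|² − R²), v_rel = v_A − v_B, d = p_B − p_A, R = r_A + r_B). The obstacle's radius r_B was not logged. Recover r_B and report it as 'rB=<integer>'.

m = 42328
d = (-8, -12);  v_rel = (-7, -13),  |v_rel|² = 218
v_rel×d = (-7)·(-12) − (-13)·(-8) = -20
since m = R²·218 − (-20)²:  R² = (400 + 42328) / 218 = 196
R = √196 = 14  ⇒  r_B = 14 − 8 = 6

rB=6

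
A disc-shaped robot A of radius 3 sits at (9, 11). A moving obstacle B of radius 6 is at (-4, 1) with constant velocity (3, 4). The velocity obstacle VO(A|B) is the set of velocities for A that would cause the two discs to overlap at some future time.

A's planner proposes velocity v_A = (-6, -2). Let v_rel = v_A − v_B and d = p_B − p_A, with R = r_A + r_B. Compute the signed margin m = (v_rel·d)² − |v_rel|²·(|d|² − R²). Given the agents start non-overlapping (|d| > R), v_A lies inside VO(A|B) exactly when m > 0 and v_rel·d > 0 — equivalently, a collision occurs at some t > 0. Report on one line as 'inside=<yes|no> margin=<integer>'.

d = (-13, -10),  |d|² = 269;  R = 3+6 = 9,  c = 269−9² = 188
v_rel = (-9, -6),  |v_rel|² = 117;  v_rel·d = (-9)·(-13) + (-6)·(-10) = 177
117·t² − 354·t + 188 = 0  ⇒  m = 177² − 117·188 = 9333
m = 9333 > 0,  v_rel·d = 177 > 0  ⇒  inside

inside=yes margin=9333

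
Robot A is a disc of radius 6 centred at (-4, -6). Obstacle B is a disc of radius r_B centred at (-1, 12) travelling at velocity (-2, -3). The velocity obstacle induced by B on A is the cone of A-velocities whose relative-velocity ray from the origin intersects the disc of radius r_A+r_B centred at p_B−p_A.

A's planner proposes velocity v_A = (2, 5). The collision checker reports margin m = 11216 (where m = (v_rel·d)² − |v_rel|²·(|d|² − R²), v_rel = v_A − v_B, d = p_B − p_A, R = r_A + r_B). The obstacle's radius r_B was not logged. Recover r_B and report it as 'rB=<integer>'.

m = 11216
d = (3, 18);  v_rel = (4, 8),  |v_rel|² = 80
v_rel×d = (4)·(18) − (8)·(3) = 48
since m = R²·80 − 48²:  R² = (2304 + 11216) / 80 = 169
R = √169 = 13  ⇒  r_B = 13 − 6 = 7

rB=7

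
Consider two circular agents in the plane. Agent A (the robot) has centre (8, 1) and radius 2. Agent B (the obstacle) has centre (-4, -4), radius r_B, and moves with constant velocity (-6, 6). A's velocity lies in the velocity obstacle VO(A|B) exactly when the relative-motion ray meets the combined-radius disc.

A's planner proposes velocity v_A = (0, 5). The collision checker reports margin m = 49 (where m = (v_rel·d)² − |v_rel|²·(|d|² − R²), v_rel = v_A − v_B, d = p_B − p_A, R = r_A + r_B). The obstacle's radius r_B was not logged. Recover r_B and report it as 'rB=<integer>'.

m = 49
d = (-12, -5);  v_rel = (6, -1),  |v_rel|² = 37
v_rel×d = (6)·(-5) − (-1)·(-12) = -42
since m = R²·37 − (-42)²:  R² = (1764 + 49) / 37 = 49
R = √49 = 7  ⇒  r_B = 7 − 2 = 5

rB=5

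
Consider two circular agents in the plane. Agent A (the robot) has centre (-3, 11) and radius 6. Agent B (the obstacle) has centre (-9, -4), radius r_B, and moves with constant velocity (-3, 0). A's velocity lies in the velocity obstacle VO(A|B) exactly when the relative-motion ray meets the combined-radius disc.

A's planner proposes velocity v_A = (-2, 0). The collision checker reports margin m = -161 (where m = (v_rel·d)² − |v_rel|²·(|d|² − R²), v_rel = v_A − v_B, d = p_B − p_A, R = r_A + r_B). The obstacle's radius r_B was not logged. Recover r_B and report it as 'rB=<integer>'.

m = -161
d = (-6, -15);  v_rel = (1, 0),  |v_rel|² = 1
v_rel×d = (1)·(-15) − (0)·(-6) = -15
since m = R²·1 − (-15)²:  R² = (225 + -161) / 1 = 64
R = √64 = 8  ⇒  r_B = 8 − 6 = 2

rB=2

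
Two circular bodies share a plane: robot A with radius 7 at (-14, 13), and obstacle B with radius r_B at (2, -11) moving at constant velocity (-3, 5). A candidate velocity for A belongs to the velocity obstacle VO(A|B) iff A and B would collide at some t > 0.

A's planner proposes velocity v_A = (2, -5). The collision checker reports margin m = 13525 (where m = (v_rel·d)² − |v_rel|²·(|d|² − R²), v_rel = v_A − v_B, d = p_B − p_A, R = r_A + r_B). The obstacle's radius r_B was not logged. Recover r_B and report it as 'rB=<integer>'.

m = 13525
d = (16, -24);  v_rel = (5, -10),  |v_rel|² = 125
v_rel×d = (5)·(-24) − (-10)·(16) = 40
since m = R²·125 − 40²:  R² = (1600 + 13525) / 125 = 121
R = √121 = 11  ⇒  r_B = 11 − 7 = 4

rB=4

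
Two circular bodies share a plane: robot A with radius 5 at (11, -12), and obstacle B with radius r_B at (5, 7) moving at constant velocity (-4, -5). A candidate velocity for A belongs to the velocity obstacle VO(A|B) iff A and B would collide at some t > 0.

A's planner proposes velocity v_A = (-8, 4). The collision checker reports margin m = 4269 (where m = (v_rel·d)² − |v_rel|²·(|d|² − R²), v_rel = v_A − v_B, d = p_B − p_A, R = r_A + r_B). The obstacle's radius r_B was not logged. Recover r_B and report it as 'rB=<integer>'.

m = 4269
d = (-6, 19);  v_rel = (-4, 9),  |v_rel|² = 97
v_rel×d = (-4)·(19) − (9)·(-6) = -22
since m = R²·97 − (-22)²:  R² = (484 + 4269) / 97 = 49
R = √49 = 7  ⇒  r_B = 7 − 5 = 2

rB=2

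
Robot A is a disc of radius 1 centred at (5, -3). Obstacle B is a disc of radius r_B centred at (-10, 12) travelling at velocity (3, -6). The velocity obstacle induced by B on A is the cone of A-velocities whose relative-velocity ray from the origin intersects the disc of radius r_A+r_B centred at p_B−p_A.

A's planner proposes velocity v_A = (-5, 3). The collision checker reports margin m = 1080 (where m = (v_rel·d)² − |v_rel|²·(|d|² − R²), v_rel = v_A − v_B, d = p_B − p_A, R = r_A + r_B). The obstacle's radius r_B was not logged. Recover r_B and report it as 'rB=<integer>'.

m = 1080
d = (-15, 15);  v_rel = (-8, 9),  |v_rel|² = 145
v_rel×d = (-8)·(15) − (9)·(-15) = 15
since m = R²·145 − 15²:  R² = (225 + 1080) / 145 = 9
R = √9 = 3  ⇒  r_B = 3 − 1 = 2

rB=2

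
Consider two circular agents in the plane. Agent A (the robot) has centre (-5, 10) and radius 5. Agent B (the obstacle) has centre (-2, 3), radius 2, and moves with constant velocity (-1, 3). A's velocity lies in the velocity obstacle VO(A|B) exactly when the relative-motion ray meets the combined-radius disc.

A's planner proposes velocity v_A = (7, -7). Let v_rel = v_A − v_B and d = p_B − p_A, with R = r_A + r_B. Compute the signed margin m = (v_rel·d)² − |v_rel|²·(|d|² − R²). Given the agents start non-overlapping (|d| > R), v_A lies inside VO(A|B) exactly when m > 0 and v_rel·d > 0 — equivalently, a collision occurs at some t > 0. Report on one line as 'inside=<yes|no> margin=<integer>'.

d = (3, -7),  |d|² = 58;  R = 5+2 = 7,  c = 58−7² = 9
v_rel = (8, -10),  |v_rel|² = 164;  v_rel·d = (8)·(3) + (-10)·(-7) = 94
164·t² − 188·t + 9 = 0  ⇒  m = 94² − 164·9 = 7360
m = 7360 > 0,  v_rel·d = 94 > 0  ⇒  inside

inside=yes margin=7360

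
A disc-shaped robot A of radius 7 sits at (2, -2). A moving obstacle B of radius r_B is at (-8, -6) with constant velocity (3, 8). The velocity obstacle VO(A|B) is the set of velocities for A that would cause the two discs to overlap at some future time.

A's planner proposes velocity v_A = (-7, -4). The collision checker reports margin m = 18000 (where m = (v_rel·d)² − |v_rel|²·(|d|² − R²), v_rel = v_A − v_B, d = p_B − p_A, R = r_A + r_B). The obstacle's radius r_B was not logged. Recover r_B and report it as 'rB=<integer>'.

m = 18000
d = (-10, -4);  v_rel = (-10, -12),  |v_rel|² = 244
v_rel×d = (-10)·(-4) − (-12)·(-10) = -80
since m = R²·244 − (-80)²:  R² = (6400 + 18000) / 244 = 100
R = √100 = 10  ⇒  r_B = 10 − 7 = 3

rB=3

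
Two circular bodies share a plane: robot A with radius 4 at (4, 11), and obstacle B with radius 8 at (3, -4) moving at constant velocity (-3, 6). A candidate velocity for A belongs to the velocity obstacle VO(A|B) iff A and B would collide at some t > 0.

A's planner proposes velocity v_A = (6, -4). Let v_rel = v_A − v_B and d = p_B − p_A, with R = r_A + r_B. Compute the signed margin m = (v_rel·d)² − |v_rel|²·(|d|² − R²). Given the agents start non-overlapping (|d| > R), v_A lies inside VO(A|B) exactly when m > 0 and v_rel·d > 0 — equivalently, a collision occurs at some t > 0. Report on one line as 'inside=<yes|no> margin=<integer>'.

d = (-1, -15),  |d|² = 226;  R = 4+8 = 12,  c = 226−12² = 82
v_rel = (9, -10),  |v_rel|² = 181;  v_rel·d = (9)·(-1) + (-10)·(-15) = 141
181·t² − 282·t + 82 = 0  ⇒  m = 141² − 181·82 = 5039
m = 5039 > 0,  v_rel·d = 141 > 0  ⇒  inside

inside=yes margin=5039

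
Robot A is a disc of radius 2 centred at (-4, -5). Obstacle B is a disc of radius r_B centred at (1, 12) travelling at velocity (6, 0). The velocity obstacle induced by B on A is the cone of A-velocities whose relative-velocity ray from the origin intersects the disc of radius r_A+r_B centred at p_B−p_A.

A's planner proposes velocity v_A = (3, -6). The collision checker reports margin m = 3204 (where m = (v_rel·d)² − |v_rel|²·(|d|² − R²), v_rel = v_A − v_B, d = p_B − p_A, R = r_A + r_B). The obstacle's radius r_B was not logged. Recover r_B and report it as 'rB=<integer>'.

m = 3204
d = (5, 17);  v_rel = (-3, -6),  |v_rel|² = 45
v_rel×d = (-3)·(17) − (-6)·(5) = -21
since m = R²·45 − (-21)²:  R² = (441 + 3204) / 45 = 81
R = √81 = 9  ⇒  r_B = 9 − 2 = 7

rB=7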